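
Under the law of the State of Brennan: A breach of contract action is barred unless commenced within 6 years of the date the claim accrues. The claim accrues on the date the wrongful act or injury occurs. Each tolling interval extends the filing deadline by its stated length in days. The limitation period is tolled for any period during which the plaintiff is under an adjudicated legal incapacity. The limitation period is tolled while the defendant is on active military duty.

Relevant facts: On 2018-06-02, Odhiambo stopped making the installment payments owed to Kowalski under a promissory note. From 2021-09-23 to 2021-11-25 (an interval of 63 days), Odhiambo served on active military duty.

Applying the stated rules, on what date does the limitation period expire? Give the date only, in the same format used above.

The claim accrued on 2018-06-02, when the wrongful act occurred.
The untolled deadline — 6 years after 2018-06-02 — is 2024-06-02.
The defendant's active military service from 2021-09-23 to 2021-11-25 tolled the period for 63 days, extending the deadline to 2024-08-04.

2024-08-04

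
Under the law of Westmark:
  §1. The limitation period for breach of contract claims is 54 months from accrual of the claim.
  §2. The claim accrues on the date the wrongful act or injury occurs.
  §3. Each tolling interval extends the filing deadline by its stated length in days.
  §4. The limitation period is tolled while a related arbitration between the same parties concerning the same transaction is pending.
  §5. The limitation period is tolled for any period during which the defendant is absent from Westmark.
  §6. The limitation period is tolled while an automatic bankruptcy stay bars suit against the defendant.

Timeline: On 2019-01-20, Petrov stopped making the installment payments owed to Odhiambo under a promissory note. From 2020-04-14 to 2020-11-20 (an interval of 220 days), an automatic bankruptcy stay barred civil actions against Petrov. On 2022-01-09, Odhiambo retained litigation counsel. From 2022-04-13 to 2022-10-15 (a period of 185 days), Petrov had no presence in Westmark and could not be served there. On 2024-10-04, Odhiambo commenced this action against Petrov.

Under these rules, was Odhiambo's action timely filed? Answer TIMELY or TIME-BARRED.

The claim accrued on 2019-01-20, when the wrongful act occurred.
54 months from 2019-01-20 is 2023-07-20.
The period was tolled for 220 days by the automatic bankruptcy stay (2020-04-14 to 2020-11-20), pushing the deadline to 2024-02-25.
The period was tolled for 185 days by the defendant's absence from the jurisdiction (2022-04-13 to 2022-10-15), pushing the deadline to 2024-08-28.
None of the other events listed affects the running of the period under the stated rules.
Odhiambo filed on 2024-10-04, after the 2024-08-28 deadline, so the action is time-barred.

TIME-BARRED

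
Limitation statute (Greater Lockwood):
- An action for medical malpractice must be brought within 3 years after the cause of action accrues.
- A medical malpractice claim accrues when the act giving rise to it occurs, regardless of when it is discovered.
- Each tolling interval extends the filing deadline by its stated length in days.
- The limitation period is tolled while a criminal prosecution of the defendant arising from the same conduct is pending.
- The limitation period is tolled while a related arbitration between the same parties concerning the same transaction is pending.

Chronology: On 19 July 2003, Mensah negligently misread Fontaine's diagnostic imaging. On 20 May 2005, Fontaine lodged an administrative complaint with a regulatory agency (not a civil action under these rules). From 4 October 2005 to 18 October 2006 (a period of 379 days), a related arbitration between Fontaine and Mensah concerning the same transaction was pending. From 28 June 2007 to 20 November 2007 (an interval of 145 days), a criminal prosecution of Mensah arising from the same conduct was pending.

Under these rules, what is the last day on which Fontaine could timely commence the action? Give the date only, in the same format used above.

25 December 2007

The claim accrued on 19 July 2003, when the wrongful act occurred.
The untolled deadline — 3 years after 19 July 2003 — is 19 July 2006.
The period was tolled for 379 days by the pending related arbitration (4 October 2005 to 18 October 2006), pushing the deadline to 2 August 2007.
The period was tolled for 145 days by the pending criminal prosecution (28 June 2007 to 20 November 2007), pushing the deadline to 25 December 2007.
The other events in the timeline have no effect on the limitation period under the stated rules.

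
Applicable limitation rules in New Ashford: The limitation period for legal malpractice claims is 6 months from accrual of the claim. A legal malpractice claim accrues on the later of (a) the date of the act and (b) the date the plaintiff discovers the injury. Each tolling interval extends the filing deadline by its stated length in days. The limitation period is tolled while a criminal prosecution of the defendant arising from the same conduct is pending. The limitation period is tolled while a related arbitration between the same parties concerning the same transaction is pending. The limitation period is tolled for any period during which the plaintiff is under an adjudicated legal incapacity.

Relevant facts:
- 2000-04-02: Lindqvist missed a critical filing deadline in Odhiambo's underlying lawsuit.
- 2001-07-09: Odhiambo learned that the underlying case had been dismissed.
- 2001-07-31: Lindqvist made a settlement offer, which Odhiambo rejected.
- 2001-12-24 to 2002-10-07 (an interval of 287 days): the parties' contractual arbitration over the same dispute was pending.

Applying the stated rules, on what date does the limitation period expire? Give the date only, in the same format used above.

Because discovery on 2001-07-09 post-dates the 2000-04-02 act, accrual under the later-of rule falls on 2001-07-09.
6 months from 2001-07-09 is 2002-01-09.
Because the pending related arbitration ran from 2001-12-24 to 2002-10-07, the deadline is extended by 287 days to 2002-10-23.
None of the other events listed affects the running of the period under the stated rules.

2002-10-23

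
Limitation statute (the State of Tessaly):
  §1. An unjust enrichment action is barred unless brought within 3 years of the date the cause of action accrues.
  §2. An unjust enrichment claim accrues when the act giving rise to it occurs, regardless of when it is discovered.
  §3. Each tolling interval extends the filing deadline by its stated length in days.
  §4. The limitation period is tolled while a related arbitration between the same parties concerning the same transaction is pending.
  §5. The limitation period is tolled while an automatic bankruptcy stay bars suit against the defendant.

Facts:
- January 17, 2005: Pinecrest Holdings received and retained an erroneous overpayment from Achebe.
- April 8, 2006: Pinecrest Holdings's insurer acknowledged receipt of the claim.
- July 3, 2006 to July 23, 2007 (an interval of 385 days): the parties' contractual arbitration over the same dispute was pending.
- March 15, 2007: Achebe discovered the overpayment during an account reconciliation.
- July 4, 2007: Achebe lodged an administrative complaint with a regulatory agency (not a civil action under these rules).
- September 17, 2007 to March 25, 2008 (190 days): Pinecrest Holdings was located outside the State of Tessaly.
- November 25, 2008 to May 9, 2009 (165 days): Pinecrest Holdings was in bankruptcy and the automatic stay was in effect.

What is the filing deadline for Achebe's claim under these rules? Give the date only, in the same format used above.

Accrual is governed by the date of the act, so the period began to run on January 17, 2005; the later discovery on March 15, 2007 is irrelevant under the stated rule.
The untolled deadline — 3 years after January 17, 2005 — is January 17, 2008.
The pending related arbitration from July 3, 2006 to July 23, 2007 tolled the period for 385 days, extending the deadline to February 5, 2009.
Because the automatic bankruptcy stay ran from November 25, 2008 to May 9, 2009, the deadline is extended by 165 days to July 20, 2009.
The defendant's absence from the jurisdiction from September 17, 2007 to March 25, 2008 does not toll the period, because no stated rule makes the defendant's absence a tolling event.
The other events in the timeline have no effect on the limitation period under the stated rules.

July 20, 2009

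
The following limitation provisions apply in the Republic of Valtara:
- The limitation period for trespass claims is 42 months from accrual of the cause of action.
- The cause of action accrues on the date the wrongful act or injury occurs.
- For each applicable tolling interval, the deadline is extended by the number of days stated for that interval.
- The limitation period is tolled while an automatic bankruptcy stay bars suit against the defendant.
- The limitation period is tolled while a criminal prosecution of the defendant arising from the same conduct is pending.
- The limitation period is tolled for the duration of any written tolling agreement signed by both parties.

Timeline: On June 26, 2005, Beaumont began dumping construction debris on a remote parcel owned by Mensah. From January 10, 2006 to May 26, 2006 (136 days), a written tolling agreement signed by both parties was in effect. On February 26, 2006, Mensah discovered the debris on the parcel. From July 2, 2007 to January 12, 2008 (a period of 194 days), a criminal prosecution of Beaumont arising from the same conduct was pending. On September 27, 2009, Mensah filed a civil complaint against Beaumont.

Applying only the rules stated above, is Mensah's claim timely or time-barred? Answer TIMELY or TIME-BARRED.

Because the rule ties accrual to occurrence, the claim accrued on June 26, 2005, not on the February 26, 2006 discovery date.
42 months from June 26, 2005 is December 26, 2008.
The period was tolled for 136 days by the written tolling agreement (January 10, 2006 to May 26, 2006), pushing the deadline to May 11, 2009.
The period was tolled for 194 days by the pending criminal prosecution (July 2, 2007 to January 12, 2008), pushing the deadline to November 21, 2009.
The September 27, 2009 filing precedes the November 21, 2009 deadline; the claim is timely.

TIMELY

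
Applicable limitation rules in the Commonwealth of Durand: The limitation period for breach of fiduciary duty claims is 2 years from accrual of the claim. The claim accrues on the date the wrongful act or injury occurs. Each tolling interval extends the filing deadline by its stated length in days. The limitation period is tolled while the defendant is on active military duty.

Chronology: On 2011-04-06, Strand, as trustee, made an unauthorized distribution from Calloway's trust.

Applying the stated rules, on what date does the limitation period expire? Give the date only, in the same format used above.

2013-04-06

The limitation period began to run on 2011-04-06.
2 years from 2011-04-06 is 2013-04-06.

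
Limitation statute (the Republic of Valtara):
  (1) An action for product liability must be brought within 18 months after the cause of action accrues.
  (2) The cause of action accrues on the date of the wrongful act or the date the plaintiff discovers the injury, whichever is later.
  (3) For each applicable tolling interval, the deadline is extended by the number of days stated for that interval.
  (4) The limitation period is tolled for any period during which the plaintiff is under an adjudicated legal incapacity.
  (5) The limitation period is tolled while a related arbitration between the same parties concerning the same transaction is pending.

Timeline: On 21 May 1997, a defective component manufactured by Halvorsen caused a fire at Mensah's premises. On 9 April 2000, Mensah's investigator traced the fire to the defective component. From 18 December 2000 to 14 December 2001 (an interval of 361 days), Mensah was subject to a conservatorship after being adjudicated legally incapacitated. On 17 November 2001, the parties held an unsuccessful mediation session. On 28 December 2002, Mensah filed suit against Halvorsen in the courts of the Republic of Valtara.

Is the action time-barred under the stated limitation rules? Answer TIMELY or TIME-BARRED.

TIME-BARRED

Because discovery on 9 April 2000 post-dates the 21 May 1997 act, accrual under the later-of rule falls on 9 April 2000.
Adding the 18 months base period to 9 April 2000 gives a deadline of 9 October 2001, before any tolling.
The plaintiff's legal incapacity from 18 December 2000 to 14 December 2001 tolled the period for 361 days, extending the deadline to 5 October 2002.
None of the other events listed affects the running of the period under the stated rules.
Mensah filed on 28 December 2002, after the 5 October 2002 deadline, so the action is time-barred.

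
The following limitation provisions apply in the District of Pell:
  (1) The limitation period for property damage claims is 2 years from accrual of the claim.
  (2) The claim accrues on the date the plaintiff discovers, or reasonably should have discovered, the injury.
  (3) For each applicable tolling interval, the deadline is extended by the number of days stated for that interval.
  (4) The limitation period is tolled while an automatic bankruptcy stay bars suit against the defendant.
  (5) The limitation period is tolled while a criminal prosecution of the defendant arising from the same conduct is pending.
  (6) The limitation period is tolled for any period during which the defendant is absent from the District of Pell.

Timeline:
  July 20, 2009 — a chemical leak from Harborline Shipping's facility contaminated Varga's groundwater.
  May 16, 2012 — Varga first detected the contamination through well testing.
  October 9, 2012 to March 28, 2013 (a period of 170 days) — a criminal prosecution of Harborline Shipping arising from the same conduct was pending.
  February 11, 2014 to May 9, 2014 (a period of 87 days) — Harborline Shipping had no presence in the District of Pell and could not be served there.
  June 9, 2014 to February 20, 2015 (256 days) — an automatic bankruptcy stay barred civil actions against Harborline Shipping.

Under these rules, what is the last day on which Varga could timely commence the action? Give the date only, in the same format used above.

Under the discovery rule, the claim accrued on May 16, 2012, when Varga discovered the injury — not on the July 20, 2009 date of the underlying act.
The untolled deadline — 2 years after May 16, 2012 — is May 16, 2014.
Because the pending criminal prosecution ran from October 9, 2012 to March 28, 2013, the deadline is extended by 170 days to November 2, 2014.
The period was tolled for 87 days by the defendant's absence from the jurisdiction (February 11, 2014 to May 9, 2014), pushing the deadline to January 28, 2015.
Because the automatic bankruptcy stay ran from June 9, 2014 to February 20, 2015, the deadline is extended by 256 days to October 11, 2015.

October 11, 2015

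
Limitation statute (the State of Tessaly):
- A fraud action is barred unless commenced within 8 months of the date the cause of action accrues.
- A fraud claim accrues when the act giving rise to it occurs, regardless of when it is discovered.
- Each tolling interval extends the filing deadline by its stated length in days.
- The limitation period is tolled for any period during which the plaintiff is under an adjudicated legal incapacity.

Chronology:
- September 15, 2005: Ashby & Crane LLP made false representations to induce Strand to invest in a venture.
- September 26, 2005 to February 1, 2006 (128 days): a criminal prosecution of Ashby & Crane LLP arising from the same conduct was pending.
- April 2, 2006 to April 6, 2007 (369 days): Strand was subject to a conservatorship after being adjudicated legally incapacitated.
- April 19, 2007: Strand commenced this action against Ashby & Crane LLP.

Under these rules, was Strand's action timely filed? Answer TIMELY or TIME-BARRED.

TIMELY

The limitation period began to run on September 15, 2005.
Adding the 8 months base period to September 15, 2005 gives a deadline of May 15, 2006, before any tolling.
Because the plaintiff's legal incapacity ran from April 2, 2006 to April 6, 2007, the deadline is extended by 369 days to May 19, 2007.
The pending criminal prosecution from September 26, 2005 to February 1, 2006 does not toll the period, because no stated rule makes a criminal prosecution a tolling event.
The April 19, 2007 filing precedes the May 19, 2007 deadline; the claim is timely.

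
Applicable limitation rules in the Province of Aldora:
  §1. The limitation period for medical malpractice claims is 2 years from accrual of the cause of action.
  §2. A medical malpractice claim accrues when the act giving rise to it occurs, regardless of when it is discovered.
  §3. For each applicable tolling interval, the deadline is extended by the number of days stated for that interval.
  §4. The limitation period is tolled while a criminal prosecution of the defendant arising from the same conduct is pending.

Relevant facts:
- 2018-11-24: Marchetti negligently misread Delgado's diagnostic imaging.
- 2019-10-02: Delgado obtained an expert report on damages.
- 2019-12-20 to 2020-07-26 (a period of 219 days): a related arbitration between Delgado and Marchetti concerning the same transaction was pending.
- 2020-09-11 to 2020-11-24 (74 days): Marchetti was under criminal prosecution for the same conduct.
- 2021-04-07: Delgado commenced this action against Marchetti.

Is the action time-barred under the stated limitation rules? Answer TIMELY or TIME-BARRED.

TIME-BARRED

The limitation period began to run on 2018-11-24.
Adding the 2 years base period to 2018-11-24 gives a deadline of 2020-11-24, before any tolling.
The period was tolled for 74 days by the pending criminal prosecution (2020-09-11 to 2020-11-24), pushing the deadline to 2021-02-06.
The pending related arbitration from 2019-12-20 to 2020-07-26 does not toll the period, because no stated rule makes a pending arbitration a tolling event.
The other events in the timeline have no effect on the limitation period under the stated rules.
Filing on 2021-04-07 missed the 2021-02-06 deadline — the action is time-barred.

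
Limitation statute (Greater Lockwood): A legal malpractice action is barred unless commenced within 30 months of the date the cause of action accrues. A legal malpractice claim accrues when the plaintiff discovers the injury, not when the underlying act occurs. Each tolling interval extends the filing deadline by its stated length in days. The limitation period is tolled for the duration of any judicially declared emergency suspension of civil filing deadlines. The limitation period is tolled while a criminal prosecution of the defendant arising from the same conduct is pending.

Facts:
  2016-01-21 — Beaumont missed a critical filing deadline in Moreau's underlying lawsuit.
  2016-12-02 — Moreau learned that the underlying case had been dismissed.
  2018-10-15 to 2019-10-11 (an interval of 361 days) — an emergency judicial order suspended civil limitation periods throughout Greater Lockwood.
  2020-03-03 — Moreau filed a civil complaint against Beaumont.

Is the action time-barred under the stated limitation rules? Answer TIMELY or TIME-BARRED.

The claim did not accrue until Moreau discovered the injury on 2016-12-02; the 2016-01-21 act date does not start the clock under the stated rule.
Adding the 30 months base period to 2016-12-02 gives a deadline of 2019-06-02, before any tolling.
The emergency suspension of filing deadlines from 2018-10-15 to 2019-10-11 tolled the period for 361 days, extending the deadline to 2020-05-28.
The 2020-03-03 filing precedes the 2020-05-28 deadline; the claim is timely.

TIMELY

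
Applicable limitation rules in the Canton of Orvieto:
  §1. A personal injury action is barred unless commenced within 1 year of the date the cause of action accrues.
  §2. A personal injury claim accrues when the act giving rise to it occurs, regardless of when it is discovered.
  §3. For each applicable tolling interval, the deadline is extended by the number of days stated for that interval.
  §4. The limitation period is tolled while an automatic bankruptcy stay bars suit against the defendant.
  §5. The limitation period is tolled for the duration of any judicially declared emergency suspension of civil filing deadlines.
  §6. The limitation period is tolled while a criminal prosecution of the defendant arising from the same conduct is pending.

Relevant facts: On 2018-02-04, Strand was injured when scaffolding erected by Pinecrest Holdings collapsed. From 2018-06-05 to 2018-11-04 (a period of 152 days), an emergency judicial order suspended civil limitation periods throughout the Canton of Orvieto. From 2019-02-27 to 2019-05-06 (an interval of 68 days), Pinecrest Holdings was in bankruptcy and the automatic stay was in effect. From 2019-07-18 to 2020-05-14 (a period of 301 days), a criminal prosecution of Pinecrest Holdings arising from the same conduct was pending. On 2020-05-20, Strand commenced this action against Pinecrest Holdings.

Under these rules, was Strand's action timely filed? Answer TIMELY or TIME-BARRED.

TIMELY

The cause of action accrued on 2018-02-04, the date of the act.
Adding the 1 year base period to 2018-02-04 gives a deadline of 2019-02-04, before any tolling.
The emergency suspension of filing deadlines from 2018-06-05 to 2018-11-04 tolled the period for 152 days, extending the deadline to 2019-07-06.
The automatic bankruptcy stay from 2019-02-27 to 2019-05-06 tolled the period for 68 days, extending the deadline to 2019-09-12.
The period was tolled for 301 days by the pending criminal prosecution (2019-07-18 to 2020-05-14), pushing the deadline to 2020-07-09.
The 2020-05-20 filing precedes the 2020-07-09 deadline; the claim is timely.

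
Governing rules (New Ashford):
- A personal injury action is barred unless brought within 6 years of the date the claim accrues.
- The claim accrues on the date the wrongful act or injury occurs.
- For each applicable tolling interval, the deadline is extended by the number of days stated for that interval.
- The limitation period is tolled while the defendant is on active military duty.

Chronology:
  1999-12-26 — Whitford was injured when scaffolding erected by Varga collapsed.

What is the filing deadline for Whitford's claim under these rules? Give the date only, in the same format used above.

2005-12-26

The claim accrued on 1999-12-26, the date of the act.
The untolled deadline — 6 years after 1999-12-26 — is 2005-12-26.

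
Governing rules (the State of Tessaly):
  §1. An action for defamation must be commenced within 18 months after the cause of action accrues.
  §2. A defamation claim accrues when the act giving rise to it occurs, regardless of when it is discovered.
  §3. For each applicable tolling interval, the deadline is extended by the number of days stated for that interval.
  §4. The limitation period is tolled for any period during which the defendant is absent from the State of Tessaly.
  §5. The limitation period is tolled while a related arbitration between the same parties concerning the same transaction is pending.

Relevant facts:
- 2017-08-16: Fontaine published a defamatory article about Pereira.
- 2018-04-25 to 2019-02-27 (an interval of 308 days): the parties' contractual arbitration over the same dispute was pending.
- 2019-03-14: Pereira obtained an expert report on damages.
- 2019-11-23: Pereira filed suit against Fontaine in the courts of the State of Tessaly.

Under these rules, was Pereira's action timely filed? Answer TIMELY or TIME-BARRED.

TIMELY

The cause of action accrued on 2017-08-16, the date of the act.
18 months from 2017-08-16 is 2019-02-16.
The pending related arbitration from 2018-04-25 to 2019-02-27 tolled the period for 308 days, extending the deadline to 2019-12-21.
Nothing else in the chronology tolls or restarts the period.
Filing on 2019-11-23 beat the 2019-12-21 deadline — the action is timely.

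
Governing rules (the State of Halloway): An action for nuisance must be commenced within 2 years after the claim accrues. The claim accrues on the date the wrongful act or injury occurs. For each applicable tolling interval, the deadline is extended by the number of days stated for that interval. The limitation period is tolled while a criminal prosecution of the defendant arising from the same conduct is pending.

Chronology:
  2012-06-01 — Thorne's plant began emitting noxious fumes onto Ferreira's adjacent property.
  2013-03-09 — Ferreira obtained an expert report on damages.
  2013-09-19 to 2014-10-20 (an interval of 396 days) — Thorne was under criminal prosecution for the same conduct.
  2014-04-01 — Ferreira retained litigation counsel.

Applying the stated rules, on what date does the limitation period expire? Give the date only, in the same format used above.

The limitation period began to run on 2012-06-01.
Adding the 2 years base period to 2012-06-01 gives a deadline of 2014-06-01, before any tolling.
Because the pending criminal prosecution ran from 2013-09-19 to 2014-10-20, the deadline is extended by 396 days to 2015-07-02.
None of the other events listed affects the running of the period under the stated rules.

2015-07-02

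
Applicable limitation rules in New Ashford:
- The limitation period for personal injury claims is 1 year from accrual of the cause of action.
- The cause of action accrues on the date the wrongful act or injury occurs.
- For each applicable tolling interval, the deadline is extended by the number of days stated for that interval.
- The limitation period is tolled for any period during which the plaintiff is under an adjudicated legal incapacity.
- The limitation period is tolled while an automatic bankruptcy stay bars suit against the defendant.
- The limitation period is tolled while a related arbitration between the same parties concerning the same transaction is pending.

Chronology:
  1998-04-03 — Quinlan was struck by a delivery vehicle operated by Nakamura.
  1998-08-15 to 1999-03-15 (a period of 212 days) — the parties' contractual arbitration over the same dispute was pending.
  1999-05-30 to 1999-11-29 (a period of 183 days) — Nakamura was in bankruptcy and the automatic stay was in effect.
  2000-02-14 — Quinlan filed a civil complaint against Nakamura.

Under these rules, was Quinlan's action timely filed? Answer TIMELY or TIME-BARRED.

TIMELY

The cause of action accrued on 1998-04-03, the date of the act.
The untolled deadline — 1 year after 1998-04-03 — is 1999-04-03.
Because the pending related arbitration ran from 1998-08-15 to 1999-03-15, the deadline is extended by 212 days to 1999-11-01.
The period was tolled for 183 days by the automatic bankruptcy stay (1999-05-30 to 1999-11-29), pushing the deadline to 2000-05-02.
Quinlan filed on 2000-02-14, before the 2000-05-02 deadline, so the action is timely.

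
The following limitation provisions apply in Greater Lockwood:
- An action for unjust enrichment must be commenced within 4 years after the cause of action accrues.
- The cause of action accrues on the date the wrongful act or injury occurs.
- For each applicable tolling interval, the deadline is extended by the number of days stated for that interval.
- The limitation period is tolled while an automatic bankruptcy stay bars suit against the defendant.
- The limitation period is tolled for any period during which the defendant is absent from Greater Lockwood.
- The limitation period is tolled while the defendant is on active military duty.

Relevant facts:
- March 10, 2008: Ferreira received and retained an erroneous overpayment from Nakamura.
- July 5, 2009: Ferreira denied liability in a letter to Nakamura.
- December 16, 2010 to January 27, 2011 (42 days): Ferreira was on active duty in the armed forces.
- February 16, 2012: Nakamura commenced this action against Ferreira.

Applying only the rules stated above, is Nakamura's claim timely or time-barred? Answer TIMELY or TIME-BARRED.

The cause of action accrued on March 10, 2008, the date of the act.
The untolled deadline — 4 years after March 10, 2008 — is March 10, 2012.
The period was tolled for 42 days by the defendant's active military service (December 16, 2010 to January 27, 2011), pushing the deadline to April 21, 2012.
Nothing else in the chronology tolls or restarts the period.
Filing on February 16, 2012 beat the April 21, 2012 deadline — the action is timely.

TIMELY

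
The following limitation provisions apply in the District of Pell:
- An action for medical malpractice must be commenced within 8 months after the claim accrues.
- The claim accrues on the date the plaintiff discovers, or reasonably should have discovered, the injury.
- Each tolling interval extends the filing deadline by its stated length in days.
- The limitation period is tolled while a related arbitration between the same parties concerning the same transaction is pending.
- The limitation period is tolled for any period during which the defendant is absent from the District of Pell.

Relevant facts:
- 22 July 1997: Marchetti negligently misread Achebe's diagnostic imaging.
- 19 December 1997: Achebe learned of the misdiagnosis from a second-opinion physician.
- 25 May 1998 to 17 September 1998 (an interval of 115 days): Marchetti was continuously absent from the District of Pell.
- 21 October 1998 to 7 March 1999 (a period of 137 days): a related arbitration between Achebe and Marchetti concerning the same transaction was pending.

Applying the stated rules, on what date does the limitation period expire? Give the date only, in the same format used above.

28 April 1999

Under the discovery rule, the claim accrued on 19 December 1997, when Achebe discovered the injury — not on the 22 July 1997 date of the underlying act.
Adding the 8 months base period to 19 December 1997 gives a deadline of 19 August 1998, before any tolling.
The period was tolled for 115 days by the defendant's absence from the jurisdiction (25 May 1998 to 17 September 1998), pushing the deadline to 12 December 1998.
Because the pending related arbitration ran from 21 October 1998 to 7 March 1999, the deadline is extended by 137 days to 28 April 1999.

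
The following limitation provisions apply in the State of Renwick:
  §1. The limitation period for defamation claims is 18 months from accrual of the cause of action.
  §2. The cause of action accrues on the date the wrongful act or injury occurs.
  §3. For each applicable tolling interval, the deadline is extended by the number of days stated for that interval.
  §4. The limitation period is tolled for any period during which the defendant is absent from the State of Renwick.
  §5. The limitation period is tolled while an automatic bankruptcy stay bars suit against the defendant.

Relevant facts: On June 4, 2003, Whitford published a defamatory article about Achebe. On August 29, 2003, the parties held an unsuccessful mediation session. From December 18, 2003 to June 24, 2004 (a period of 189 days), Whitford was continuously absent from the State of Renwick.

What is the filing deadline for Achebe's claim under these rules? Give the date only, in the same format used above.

June 11, 2005

The limitation period began to run on June 4, 2003.
The untolled deadline — 18 months after June 4, 2003 — is December 4, 2004.
The defendant's absence from the jurisdiction from December 18, 2003 to June 24, 2004 tolled the period for 189 days, extending the deadline to June 11, 2005.
The other events in the timeline have no effect on the limitation period under the stated rules.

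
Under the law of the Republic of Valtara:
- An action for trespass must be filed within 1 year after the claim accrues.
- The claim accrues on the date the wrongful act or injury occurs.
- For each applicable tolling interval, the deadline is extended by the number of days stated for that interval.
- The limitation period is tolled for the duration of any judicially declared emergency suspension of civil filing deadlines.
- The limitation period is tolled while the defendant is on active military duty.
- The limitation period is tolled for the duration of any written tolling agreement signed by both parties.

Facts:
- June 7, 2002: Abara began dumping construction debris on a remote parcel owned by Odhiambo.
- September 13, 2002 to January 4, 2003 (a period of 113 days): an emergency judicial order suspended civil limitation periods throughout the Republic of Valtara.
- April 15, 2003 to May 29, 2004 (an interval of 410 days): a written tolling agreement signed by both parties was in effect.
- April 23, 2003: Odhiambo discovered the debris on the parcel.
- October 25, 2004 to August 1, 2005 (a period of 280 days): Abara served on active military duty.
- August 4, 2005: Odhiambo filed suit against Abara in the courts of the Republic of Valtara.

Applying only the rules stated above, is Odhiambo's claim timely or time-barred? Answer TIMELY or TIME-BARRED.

The claim accrued on June 7, 2002, when the wrongful act occurred; under the stated occurrence rule the April 23, 2003 discovery does not delay accrual.
The untolled deadline — 1 year after June 7, 2002 — is June 7, 2003.
The emergency suspension of filing deadlines from September 13, 2002 to January 4, 2003 tolled the period for 113 days, extending the deadline to September 28, 2003.
The period was tolled for 410 days by the written tolling agreement (April 15, 2003 to May 29, 2004), pushing the deadline to November 11, 2004.
The period was tolled for 280 days by the defendant's active military service (October 25, 2004 to August 1, 2005), pushing the deadline to August 18, 2005.
Filing on August 4, 2005 beat the August 18, 2005 deadline — the action is timely.

TIMELY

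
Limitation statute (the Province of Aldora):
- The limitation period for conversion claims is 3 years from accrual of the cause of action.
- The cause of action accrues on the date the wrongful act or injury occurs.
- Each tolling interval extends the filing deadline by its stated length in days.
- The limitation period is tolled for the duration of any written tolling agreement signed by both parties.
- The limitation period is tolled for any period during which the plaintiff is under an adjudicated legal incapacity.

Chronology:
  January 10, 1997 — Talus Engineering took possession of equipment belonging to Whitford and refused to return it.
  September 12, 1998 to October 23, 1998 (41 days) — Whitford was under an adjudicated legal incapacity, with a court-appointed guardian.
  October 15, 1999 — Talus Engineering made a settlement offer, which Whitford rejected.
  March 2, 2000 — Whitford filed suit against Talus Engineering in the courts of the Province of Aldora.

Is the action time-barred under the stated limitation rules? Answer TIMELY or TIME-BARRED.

TIME-BARRED

The cause of action accrued on January 10, 1997, the date of the act.
The untolled deadline — 3 years after January 10, 1997 — is January 10, 2000.
The period was tolled for 41 days by the plaintiff's legal incapacity (September 12, 1998 to October 23, 1998), pushing the deadline to February 20, 2000.
The other events in the timeline have no effect on the limitation period under the stated rules.
Whitford filed on March 2, 2000, after the February 20, 2000 deadline, so the action is time-barred.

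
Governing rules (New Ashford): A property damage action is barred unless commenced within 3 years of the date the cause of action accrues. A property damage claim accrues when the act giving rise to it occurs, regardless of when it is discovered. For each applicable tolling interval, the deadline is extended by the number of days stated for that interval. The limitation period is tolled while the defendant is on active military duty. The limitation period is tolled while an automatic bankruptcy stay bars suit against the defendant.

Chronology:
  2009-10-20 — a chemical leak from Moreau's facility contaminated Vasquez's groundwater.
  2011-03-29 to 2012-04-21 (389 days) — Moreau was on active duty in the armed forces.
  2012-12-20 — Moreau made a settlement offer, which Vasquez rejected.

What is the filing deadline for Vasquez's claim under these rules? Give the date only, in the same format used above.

2013-11-13

The limitation period began to run on 2009-10-20.
Adding the 3 years base period to 2009-10-20 gives a deadline of 2012-10-20, before any tolling.
The defendant's active military service from 2011-03-29 to 2012-04-21 tolled the period for 389 days, extending the deadline to 2013-11-13.
Nothing else in the chronology tolls or restarts the period.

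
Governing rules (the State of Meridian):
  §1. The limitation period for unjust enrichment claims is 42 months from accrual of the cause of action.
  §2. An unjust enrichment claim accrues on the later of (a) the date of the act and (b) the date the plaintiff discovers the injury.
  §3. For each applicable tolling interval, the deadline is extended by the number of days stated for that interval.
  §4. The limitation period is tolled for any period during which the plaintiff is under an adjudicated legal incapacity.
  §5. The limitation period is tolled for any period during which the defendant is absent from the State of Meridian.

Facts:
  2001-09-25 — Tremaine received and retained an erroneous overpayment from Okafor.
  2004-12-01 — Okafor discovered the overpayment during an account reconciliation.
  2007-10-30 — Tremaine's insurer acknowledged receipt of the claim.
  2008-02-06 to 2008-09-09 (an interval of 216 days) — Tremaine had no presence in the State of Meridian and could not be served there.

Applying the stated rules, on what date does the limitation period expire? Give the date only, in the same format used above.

2009-01-03

Because discovery on 2004-12-01 post-dates the 2001-09-25 act, accrual under the later-of rule falls on 2004-12-01.
The untolled deadline — 42 months after 2004-12-01 — is 2008-06-01.
The defendant's absence from the jurisdiction from 2008-02-06 to 2008-09-09 tolled the period for 216 days, extending the deadline to 2009-01-03.
None of the other events listed affects the running of the period under the stated rules.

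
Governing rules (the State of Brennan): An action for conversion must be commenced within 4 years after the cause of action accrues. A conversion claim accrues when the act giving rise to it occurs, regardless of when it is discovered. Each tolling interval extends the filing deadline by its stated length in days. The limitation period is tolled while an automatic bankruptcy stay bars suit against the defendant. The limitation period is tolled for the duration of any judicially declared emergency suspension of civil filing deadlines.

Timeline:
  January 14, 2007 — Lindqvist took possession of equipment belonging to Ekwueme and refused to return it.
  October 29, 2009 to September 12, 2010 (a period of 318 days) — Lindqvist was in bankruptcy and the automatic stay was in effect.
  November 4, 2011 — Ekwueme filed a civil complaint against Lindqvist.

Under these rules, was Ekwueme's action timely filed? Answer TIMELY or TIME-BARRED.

TIMELY

The claim accrued on January 14, 2007, when the wrongful act occurred.
Adding the 4 years base period to January 14, 2007 gives a deadline of January 14, 2011, before any tolling.
The automatic bankruptcy stay from October 29, 2009 to September 12, 2010 tolled the period for 318 days, extending the deadline to November 28, 2011.
Filing on November 4, 2011 beat the November 28, 2011 deadline — the action is timely.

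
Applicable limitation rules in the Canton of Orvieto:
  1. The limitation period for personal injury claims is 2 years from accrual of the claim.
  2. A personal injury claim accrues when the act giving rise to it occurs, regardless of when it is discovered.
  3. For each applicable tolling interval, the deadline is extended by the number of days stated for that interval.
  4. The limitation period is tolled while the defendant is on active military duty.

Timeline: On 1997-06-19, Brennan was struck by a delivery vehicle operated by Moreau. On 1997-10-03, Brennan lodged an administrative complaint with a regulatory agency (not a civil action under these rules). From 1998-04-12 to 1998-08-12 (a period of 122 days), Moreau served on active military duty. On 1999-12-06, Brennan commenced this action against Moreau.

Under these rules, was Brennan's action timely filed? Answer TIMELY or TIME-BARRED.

The claim accrued on 1997-06-19, when the wrongful act occurred.
2 years from 1997-06-19 is 1999-06-19.
Because the defendant's active military service ran from 1998-04-12 to 1998-08-12, the deadline is extended by 122 days to 1999-10-19.
The other events in the timeline have no effect on the limitation period under the stated rules.
Brennan filed on 1999-12-06, after the 1999-10-19 deadline, so the action is time-barred.

TIME-BARRED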